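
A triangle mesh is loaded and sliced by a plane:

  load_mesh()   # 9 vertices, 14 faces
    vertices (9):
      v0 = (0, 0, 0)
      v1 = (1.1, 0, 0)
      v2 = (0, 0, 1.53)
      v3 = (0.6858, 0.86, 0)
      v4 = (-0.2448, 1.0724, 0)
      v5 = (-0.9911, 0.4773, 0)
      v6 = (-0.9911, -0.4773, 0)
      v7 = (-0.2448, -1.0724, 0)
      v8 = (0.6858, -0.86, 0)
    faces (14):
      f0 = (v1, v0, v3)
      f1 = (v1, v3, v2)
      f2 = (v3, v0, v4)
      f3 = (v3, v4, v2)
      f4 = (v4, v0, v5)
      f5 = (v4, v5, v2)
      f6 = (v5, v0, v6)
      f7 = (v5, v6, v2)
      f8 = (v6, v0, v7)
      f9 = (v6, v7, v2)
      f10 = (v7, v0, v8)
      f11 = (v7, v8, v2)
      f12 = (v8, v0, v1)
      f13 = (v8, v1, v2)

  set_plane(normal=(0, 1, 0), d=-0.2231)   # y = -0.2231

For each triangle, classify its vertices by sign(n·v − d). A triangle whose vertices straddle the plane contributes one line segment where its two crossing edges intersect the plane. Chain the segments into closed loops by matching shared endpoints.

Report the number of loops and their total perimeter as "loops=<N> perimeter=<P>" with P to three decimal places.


Straddling triangles (8 of 14):
  (v5,v0,v6) [++-] → (-0.463261, -0.2231, 0)–(-0.9911, -0.2231, 0)  len=0.5278
  (v5,v6,v2) [+-+] → (-0.9911, -0.2231, 0)–(-0.463261, -0.2231, 0.814846)  len=0.9709
  (v6,v0,v7) [-+-] → (-0.463261, -0.2231, 0)–(-0.0509277, -0.2231, 0)  len=0.4123
  (v6,v7,v2) [--+] → (-0.0509277, -0.2231, 1.2117)–(-0.463261, -0.2231, 0.814846)  len=0.5723
  (v7,v0,v8) [-+-] → (-0.0509277, -0.2231, 0)–(0.177909, -0.2231, 0)  len=0.2288
  (v7,v8,v2) [--+] → (0.177909, -0.2231, 1.13309)–(-0.0509277, -0.2231, 1.2117)  len=0.2420
  (v8,v0,v1) [-++] → (0.177909, -0.2231, 0)–(0.992549, -0.2231, 0)  len=0.8146
  (v8,v1,v2) [-++] → (0.992549, -0.2231, 0)–(0.177909, -0.2231, 1.13309)  len=1.3955

Chained into 1 loop(s):
  loop 1: 8 segments, perimeter = 5.1643
Total perimeter = 5.164

loops=1 perimeter=5.164


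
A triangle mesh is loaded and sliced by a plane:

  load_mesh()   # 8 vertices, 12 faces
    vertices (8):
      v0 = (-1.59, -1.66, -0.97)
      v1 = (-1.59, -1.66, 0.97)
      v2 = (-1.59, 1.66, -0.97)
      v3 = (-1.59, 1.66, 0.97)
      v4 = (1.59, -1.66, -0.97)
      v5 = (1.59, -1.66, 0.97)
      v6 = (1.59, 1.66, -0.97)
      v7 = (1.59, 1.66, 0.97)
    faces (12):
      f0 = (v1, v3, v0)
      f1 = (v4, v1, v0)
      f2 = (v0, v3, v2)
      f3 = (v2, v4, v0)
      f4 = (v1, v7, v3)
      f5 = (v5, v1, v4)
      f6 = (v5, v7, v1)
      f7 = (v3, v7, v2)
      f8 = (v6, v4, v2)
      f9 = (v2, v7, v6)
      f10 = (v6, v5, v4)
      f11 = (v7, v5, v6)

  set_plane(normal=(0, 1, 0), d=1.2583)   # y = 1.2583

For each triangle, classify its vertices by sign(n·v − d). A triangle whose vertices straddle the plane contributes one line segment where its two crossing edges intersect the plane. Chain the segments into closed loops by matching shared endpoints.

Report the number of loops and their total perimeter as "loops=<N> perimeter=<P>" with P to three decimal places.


loops=1 perimeter=10.240

Straddling triangles (8 of 12):
  (v1,v3,v0) [-+-] → (-1.59, 1.2583, 0.97)–(-1.59, 1.2583, 0.735272)  len=0.2347
  (v0,v3,v2) [-++] → (-1.59, 1.2583, 0.735272)–(-1.59, 1.2583, -0.97)  len=1.7053
  (v2,v4,v0) [+--] → (-1.20524, 1.2583, -0.97)–(-1.59, 1.2583, -0.97)  len=0.3848
  (v1,v7,v3) [-++] → (1.20524, 1.2583, 0.97)–(-1.59, 1.2583, 0.97)  len=2.7952
  (v5,v7,v1) [-+-] → (1.59, 1.2583, 0.97)–(1.20524, 1.2583, 0.97)  len=0.3848
  (v6,v4,v2) [+-+] → (1.59, 1.2583, -0.97)–(-1.20524, 1.2583, -0.97)  len=2.7952
  (v6,v5,v4) [+--] → (1.59, 1.2583, -0.735272)–(1.59, 1.2583, -0.97)  len=0.2347
  (v7,v5,v6) [+-+] → (1.59, 1.2583, 0.97)–(1.59, 1.2583, -0.735272)  len=1.7053

Chained into 1 loop(s):
  loop 1: 8 segments, perimeter = 10.2400
Total perimeter = 10.240


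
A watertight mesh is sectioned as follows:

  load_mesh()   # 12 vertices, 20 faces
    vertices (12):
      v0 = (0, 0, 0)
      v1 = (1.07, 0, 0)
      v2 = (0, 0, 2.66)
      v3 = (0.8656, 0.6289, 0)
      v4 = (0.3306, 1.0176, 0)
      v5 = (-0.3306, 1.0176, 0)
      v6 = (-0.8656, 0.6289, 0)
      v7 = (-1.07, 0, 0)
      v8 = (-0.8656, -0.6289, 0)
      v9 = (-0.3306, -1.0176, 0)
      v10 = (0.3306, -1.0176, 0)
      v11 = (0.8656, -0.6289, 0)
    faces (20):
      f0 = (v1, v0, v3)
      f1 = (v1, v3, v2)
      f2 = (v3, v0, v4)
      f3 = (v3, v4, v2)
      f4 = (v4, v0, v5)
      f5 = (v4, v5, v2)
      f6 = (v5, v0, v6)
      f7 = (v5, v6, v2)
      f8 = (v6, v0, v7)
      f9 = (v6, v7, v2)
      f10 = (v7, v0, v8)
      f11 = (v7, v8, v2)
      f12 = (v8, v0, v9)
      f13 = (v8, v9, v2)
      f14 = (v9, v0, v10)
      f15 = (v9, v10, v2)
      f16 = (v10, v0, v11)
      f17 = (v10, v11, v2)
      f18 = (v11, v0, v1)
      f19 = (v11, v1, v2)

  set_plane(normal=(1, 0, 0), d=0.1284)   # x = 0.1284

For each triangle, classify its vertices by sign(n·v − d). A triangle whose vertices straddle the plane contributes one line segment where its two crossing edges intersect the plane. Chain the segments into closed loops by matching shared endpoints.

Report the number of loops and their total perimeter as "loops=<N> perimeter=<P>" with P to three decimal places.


loops=1 perimeter=7.171

Straddling triangles (12 of 20):
  (v1,v0,v3) [+-+] → (0.1284, 0, 0)–(0.1284, 0.0932888, 0)  len=0.0933
  (v1,v3,v2) [++-] → (0.1284, 0.0932888, 2.26543)–(0.1284, 0, 2.3408)  len=0.1199
  (v3,v0,v4) [+-+] → (0.1284, 0.0932888, 0)–(0.1284, 0.39522, 0)  len=0.3019
  (v3,v4,v2) [++-] → (0.1284, 0.39522, 1.6269)–(0.1284, 0.0932888, 2.26543)  len=0.7063
  (v4,v0,v5) [+--] → (0.1284, 0.39522, 0)–(0.1284, 1.0176, 0)  len=0.6224
  (v4,v5,v2) [+--] → (0.1284, 1.0176, 0)–(0.1284, 0.39522, 1.6269)  len=1.7419
  (v9,v0,v10) [--+] → (0.1284, -0.39522, 0)–(0.1284, -1.0176, 0)  len=0.6224
  (v9,v10,v2) [-+-] → (0.1284, -1.0176, 0)–(0.1284, -0.39522, 1.6269)  len=1.7419
  (v10,v0,v11) [+-+] → (0.1284, -0.39522, 0)–(0.1284, -0.0932888, 0)  len=0.3019
  (v10,v11,v2) [++-] → (0.1284, -0.0932888, 2.26543)–(0.1284, -0.39522, 1.6269)  len=0.7063
  (v11,v0,v1) [+-+] → (0.1284, -0.0932888, 0)–(0.1284, 0, 0)  len=0.0933
  (v11,v1,v2) [++-] → (0.1284, 0, 2.3408)–(0.1284, -0.0932888, 2.26543)  len=0.1199

Chained into 1 loop(s):
  loop 1: 12 segments, perimeter = 7.1715
Total perimeter = 7.171


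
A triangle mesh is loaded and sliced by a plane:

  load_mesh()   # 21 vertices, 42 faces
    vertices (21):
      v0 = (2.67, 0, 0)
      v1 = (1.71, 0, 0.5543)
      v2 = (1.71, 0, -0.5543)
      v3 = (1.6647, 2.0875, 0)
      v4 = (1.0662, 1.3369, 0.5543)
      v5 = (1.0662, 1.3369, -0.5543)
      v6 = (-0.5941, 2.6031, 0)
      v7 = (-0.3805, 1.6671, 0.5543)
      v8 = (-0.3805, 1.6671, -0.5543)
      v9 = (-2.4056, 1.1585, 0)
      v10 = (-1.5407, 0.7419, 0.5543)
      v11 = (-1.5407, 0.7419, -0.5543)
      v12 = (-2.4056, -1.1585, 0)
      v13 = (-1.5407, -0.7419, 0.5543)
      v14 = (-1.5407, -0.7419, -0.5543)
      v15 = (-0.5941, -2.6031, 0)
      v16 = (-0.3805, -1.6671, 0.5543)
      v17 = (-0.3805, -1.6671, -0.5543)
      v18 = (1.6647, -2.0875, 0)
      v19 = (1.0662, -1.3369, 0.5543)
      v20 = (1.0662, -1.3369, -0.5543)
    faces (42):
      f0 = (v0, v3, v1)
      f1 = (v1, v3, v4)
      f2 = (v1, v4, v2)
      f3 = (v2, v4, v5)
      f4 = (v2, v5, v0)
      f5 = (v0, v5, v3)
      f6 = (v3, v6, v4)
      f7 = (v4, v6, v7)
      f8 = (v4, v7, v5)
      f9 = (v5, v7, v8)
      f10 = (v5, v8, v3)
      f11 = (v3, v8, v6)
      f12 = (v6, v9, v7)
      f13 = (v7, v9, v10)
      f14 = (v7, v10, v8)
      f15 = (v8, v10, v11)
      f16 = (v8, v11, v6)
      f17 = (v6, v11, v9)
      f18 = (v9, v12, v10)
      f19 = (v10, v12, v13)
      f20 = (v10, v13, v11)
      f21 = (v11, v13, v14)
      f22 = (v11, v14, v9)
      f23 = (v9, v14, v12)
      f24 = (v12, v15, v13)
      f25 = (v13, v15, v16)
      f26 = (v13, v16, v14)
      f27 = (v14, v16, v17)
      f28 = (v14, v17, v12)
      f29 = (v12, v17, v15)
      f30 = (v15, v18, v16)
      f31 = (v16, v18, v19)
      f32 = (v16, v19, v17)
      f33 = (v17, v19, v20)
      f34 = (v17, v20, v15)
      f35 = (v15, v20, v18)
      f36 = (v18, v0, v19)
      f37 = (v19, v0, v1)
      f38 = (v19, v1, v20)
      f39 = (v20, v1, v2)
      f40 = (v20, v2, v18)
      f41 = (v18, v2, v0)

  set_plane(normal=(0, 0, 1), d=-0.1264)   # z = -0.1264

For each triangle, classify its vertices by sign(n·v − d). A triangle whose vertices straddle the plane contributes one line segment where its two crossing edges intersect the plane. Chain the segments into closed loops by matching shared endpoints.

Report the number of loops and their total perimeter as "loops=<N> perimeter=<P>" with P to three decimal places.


loops=2 perimeter=25.276

Straddling triangles (28 of 42):
  (v1,v4,v2) [++-] → (1.4615, 0.51602, -0.1264)–(1.71, 0, -0.1264)  len=0.5727
  (v2,v4,v5) [-+-] → (1.4615, 0.51602, -0.1264)–(1.0662, 1.3369, -0.1264)  len=0.9111
  (v2,v5,v0) [--+] → (2.30428, 0.30486, -0.1264)–(2.45109, 0, -0.1264)  len=0.3384
  (v0,v5,v3) [+-+] → (2.30428, 0.30486, -0.1264)–(1.52822, 1.91634, -0.1264)  len=1.7886
  (v4,v7,v5) [++-] → (0.507799, 1.46435, -0.1264)–(1.0662, 1.3369, -0.1264)  len=0.5728
  (v5,v7,v8) [-+-] → (0.507799, 1.46435, -0.1264)–(-0.3805, 1.6671, -0.1264)  len=0.9111
  (v5,v8,v3) [--+] → (1.19832, 1.99163, -0.1264)–(1.52822, 1.91634, -0.1264)  len=0.3384
  (v3,v8,v6) [+-+] → (1.19832, 1.99163, -0.1264)–(-0.545392, 2.38966, -0.1264)  len=1.7886
  (v7,v10,v8) [++-] → (-0.828317, 1.30999, -0.1264)–(-0.3805, 1.6671, -0.1264)  len=0.5728
  (v8,v10,v11) [-+-] → (-0.828317, 1.30999, -0.1264)–(-1.5407, 0.7419, -0.1264)  len=0.9112
  (v8,v11,v6) [--+] → (-0.809958, 2.17868, -0.1264)–(-0.545392, 2.38966, -0.1264)  len=0.3384
  (v6,v11,v9) [+-+] → (-0.809958, 2.17868, -0.1264)–(-2.20837, 1.0635, -0.1264)  len=1.7886
  (v10,v13,v11) [++-] → (-1.5407, 0.169179, -0.1264)–(-1.5407, 0.7419, -0.1264)  len=0.5727
  (v11,v13,v14) [-+-] → (-1.5407, 0.169179, -0.1264)–(-1.5407, -0.7419, -0.1264)  len=0.9111
  (v11,v14,v9) [--+] → (-2.20837, 0.725142, -0.1264)–(-2.20837, 1.0635, -0.1264)  len=0.3384
  (v9,v14,v12) [+-+] → (-2.20837, 0.725142, -0.1264)–(-2.20837, -1.0635, -0.1264)  len=1.7886
  (v13,v16,v14) [++-] → (-1.09288, -1.09901, -0.1264)–(-1.5407, -0.7419, -0.1264)  len=0.5728
  (v14,v16,v17) [-+-] → (-1.09288, -1.09901, -0.1264)–(-0.3805, -1.6671, -0.1264)  len=0.9112
  (v14,v17,v12) [--+] → (-1.94381, -1.27448, -0.1264)–(-2.20837, -1.0635, -0.1264)  len=0.3384
  (v12,v17,v15) [+-+] → (-1.94381, -1.27448, -0.1264)–(-0.545392, -2.38966, -0.1264)  len=1.7886
  (v16,v19,v17) [++-] → (0.177901, -1.53965, -0.1264)–(-0.3805, -1.6671, -0.1264)  len=0.5728
  (v17,v19,v20) [-+-] → (0.177901, -1.53965, -0.1264)–(1.0662, -1.3369, -0.1264)  len=0.9111
  (v17,v20,v15) [--+] → (-0.215493, -2.31436, -0.1264)–(-0.545392, -2.38966, -0.1264)  len=0.3384
  (v15,v20,v18) [+-+] → (-0.215493, -2.31436, -0.1264)–(1.52822, -1.91634, -0.1264)  len=1.7886
  (v19,v1,v20) [++-] → (1.3147, -0.82088, -0.1264)–(1.0662, -1.3369, -0.1264)  len=0.5727
  (v20,v1,v2) [-+-] → (1.3147, -0.82088, -0.1264)–(1.71, 0, -0.1264)  len=0.9111
  (v20,v2,v18) [--+] → (1.67503, -1.61148, -0.1264)–(1.52822, -1.91634, -0.1264)  len=0.3384
  (v18,v2,v0) [+-+] → (1.67503, -1.61148, -0.1264)–(2.45109, 0, -0.1264)  len=1.7886

Chained into 2 loop(s):
  loop 1: 14 segments, perimeter = 10.3872
  loop 2: 14 segments, perimeter = 14.8889
Total perimeter = 25.276


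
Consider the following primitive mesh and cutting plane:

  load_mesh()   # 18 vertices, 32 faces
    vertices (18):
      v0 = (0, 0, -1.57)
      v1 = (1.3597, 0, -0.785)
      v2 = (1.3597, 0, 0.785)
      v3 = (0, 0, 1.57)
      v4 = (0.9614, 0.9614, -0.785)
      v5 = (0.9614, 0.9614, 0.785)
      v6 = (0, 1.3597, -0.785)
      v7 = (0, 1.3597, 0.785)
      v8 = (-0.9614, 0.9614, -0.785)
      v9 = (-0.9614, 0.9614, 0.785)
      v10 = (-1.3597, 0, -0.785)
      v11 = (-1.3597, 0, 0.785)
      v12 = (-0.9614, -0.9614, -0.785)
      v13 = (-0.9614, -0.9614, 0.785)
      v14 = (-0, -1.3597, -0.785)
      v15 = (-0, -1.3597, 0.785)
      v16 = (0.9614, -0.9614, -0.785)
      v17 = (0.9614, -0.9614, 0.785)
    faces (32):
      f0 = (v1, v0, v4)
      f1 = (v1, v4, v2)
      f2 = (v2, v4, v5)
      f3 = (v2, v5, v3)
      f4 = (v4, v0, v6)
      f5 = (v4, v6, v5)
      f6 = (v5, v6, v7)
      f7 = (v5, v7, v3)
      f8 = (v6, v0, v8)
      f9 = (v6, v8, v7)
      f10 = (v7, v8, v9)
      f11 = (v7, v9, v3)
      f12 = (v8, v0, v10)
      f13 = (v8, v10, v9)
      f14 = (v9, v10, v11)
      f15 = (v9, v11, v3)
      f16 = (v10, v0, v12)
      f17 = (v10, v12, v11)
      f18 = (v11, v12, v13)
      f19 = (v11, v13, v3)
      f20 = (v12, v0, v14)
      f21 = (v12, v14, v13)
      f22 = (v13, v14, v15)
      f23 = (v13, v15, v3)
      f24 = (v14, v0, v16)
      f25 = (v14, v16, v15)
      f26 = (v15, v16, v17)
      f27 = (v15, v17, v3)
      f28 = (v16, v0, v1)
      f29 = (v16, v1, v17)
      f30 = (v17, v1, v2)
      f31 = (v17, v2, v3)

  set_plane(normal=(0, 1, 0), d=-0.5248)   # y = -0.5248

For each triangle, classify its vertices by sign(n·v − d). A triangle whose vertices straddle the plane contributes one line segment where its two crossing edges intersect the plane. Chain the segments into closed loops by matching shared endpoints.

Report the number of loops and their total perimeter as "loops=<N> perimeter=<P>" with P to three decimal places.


loops=1 perimeter=8.150

Straddling triangles (12 of 32):
  (v10,v0,v12) [++-] → (-0.5248, -0.5248, -1.14149)–(-1.14228, -0.5248, -0.785)  len=0.7130
  (v10,v12,v11) [+-+] → (-1.14228, -0.5248, -0.785)–(-1.14228, -0.5248, -0.0720169)  len=0.7130
  (v11,v12,v13) [+--] → (-1.14228, -0.5248, -0.0720169)–(-1.14228, -0.5248, 0.785)  len=0.8570
  (v11,v13,v3) [+-+] → (-1.14228, -0.5248, 0.785)–(-0.5248, -0.5248, 1.14149)  len=0.7130
  (v12,v0,v14) [-+-] → (-0.5248, -0.5248, -1.14149)–(0, -0.5248, -1.26702)  len=0.5396
  (v13,v15,v3) [--+] → (0, -0.5248, 1.26702)–(-0.5248, -0.5248, 1.14149)  len=0.5396
  (v14,v0,v16) [-+-] → (0, -0.5248, -1.26702)–(0.5248, -0.5248, -1.14149)  len=0.5396
  (v15,v17,v3) [--+] → (0.5248, -0.5248, 1.14149)–(0, -0.5248, 1.26702)  len=0.5396
  (v16,v0,v1) [-++] → (0.5248, -0.5248, -1.14149)–(1.14228, -0.5248, -0.785)  len=0.7130
  (v16,v1,v17) [-+-] → (1.14228, -0.5248, -0.785)–(1.14228, -0.5248, 0.0720169)  len=0.8570
  (v17,v1,v2) [-++] → (1.14228, -0.5248, 0.0720169)–(1.14228, -0.5248, 0.785)  len=0.7130
  (v17,v2,v3) [-++] → (1.14228, -0.5248, 0.785)–(0.5248, -0.5248, 1.14149)  len=0.7130

Chained into 1 loop(s):
  loop 1: 12 segments, perimeter = 8.1504
Total perimeter = 8.150


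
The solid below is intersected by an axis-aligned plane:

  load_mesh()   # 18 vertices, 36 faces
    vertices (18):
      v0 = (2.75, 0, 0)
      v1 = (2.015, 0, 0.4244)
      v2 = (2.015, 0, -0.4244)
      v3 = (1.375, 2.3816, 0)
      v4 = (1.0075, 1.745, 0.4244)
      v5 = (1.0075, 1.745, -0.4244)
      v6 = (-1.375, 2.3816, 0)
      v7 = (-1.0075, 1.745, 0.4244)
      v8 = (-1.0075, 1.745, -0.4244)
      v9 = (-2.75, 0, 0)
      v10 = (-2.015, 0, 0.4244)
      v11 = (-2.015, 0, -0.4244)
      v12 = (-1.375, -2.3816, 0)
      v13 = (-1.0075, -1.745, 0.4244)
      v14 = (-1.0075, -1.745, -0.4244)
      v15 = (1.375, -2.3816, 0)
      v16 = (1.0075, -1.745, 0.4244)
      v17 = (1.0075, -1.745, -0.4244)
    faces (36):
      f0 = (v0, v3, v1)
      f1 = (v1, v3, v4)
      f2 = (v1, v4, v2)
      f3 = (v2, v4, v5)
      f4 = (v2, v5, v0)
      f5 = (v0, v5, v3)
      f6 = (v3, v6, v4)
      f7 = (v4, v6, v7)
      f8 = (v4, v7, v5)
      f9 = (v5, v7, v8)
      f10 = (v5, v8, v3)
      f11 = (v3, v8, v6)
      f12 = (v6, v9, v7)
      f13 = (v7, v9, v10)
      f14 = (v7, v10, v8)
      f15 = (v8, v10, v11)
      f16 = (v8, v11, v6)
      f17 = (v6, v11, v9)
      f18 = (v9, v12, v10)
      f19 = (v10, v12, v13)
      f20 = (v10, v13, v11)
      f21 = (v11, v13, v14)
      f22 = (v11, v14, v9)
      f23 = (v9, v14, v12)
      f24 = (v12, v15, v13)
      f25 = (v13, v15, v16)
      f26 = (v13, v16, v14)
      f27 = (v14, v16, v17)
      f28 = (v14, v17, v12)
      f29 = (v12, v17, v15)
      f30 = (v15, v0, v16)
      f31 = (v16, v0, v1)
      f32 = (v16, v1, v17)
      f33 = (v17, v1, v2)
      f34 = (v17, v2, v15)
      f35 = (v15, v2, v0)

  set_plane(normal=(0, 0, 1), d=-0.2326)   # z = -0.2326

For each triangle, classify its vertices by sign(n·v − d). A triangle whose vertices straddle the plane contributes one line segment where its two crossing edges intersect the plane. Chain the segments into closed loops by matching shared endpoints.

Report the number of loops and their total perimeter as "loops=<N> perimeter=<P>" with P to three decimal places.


Straddling triangles (24 of 36):
  (v1,v4,v2) [++-] → (1.78734, 0.394311, -0.2326)–(2.015, 0, -0.2326)  len=0.4553
  (v2,v4,v5) [-+-] → (1.78734, 0.394311, -0.2326)–(1.0075, 1.745, -0.2326)  len=1.5597
  (v2,v5,v0) [--+] → (1.79499, 0.956378, -0.2326)–(2.34717, 0, -0.2326)  len=1.1043
  (v0,v5,v3) [+-+] → (1.79499, 0.956378, -0.2326)–(1.17359, 2.0327, -0.2326)  len=1.2428
  (v4,v7,v5) [++-] → (0.552178, 1.745, -0.2326)–(1.0075, 1.745, -0.2326)  len=0.4553
  (v5,v7,v8) [-+-] → (0.552178, 1.745, -0.2326)–(-1.0075, 1.745, -0.2326)  len=1.5597
  (v5,v8,v3) [--+] → (0.0692283, 2.0327, -0.2326)–(1.17359, 2.0327, -0.2326)  len=1.1044
  (v3,v8,v6) [+-+] → (0.0692283, 2.0327, -0.2326)–(-1.17359, 2.0327, -0.2326)  len=1.2428
  (v7,v10,v8) [++-] → (-1.23516, 1.35069, -0.2326)–(-1.0075, 1.745, -0.2326)  len=0.4553
  (v8,v10,v11) [-+-] → (-1.23516, 1.35069, -0.2326)–(-2.015, 0, -0.2326)  len=1.5597
  (v8,v11,v6) [--+] → (-1.72576, 1.07632, -0.2326)–(-1.17359, 2.0327, -0.2326)  len=1.1043
  (v6,v11,v9) [+-+] → (-1.72576, 1.07632, -0.2326)–(-2.34717, 0, -0.2326)  len=1.2428
  (v10,v13,v11) [++-] → (-1.78734, -0.394311, -0.2326)–(-2.015, 0, -0.2326)  len=0.4553
  (v11,v13,v14) [-+-] → (-1.78734, -0.394311, -0.2326)–(-1.0075, -1.745, -0.2326)  len=1.5597
  (v11,v14,v9) [--+] → (-1.79499, -0.956378, -0.2326)–(-2.34717, 0, -0.2326)  len=1.1043
  (v9,v14,v12) [+-+] → (-1.79499, -0.956378, -0.2326)–(-1.17359, -2.0327, -0.2326)  len=1.2428
  (v13,v16,v14) [++-] → (-0.552178, -1.745, -0.2326)–(-1.0075, -1.745, -0.2326)  len=0.4553
  (v14,v16,v17) [-+-] → (-0.552178, -1.745, -0.2326)–(1.0075, -1.745, -0.2326)  len=1.5597
  (v14,v17,v12) [--+] → (-0.0692283, -2.0327, -0.2326)–(-1.17359, -2.0327, -0.2326)  len=1.1044
  (v12,v17,v15) [+-+] → (-0.0692283, -2.0327, -0.2326)–(1.17359, -2.0327, -0.2326)  len=1.2428
  (v16,v1,v17) [++-] → (1.23516, -1.35069, -0.2326)–(1.0075, -1.745, -0.2326)  len=0.4553
  (v17,v1,v2) [-+-] → (1.23516, -1.35069, -0.2326)–(2.015, 0, -0.2326)  len=1.5597
  (v17,v2,v15) [--+] → (1.72576, -1.07632, -0.2326)–(1.17359, -2.0327, -0.2326)  len=1.1043
  (v15,v2,v0) [+-+] → (1.72576, -1.07632, -0.2326)–(2.34717, 0, -0.2326)  len=1.2428

Chained into 2 loop(s):
  loop 1: 12 segments, perimeter = 12.0899
  loop 2: 12 segments, perimeter = 14.0830
Total perimeter = 26.173

loops=2 perimeter=26.173


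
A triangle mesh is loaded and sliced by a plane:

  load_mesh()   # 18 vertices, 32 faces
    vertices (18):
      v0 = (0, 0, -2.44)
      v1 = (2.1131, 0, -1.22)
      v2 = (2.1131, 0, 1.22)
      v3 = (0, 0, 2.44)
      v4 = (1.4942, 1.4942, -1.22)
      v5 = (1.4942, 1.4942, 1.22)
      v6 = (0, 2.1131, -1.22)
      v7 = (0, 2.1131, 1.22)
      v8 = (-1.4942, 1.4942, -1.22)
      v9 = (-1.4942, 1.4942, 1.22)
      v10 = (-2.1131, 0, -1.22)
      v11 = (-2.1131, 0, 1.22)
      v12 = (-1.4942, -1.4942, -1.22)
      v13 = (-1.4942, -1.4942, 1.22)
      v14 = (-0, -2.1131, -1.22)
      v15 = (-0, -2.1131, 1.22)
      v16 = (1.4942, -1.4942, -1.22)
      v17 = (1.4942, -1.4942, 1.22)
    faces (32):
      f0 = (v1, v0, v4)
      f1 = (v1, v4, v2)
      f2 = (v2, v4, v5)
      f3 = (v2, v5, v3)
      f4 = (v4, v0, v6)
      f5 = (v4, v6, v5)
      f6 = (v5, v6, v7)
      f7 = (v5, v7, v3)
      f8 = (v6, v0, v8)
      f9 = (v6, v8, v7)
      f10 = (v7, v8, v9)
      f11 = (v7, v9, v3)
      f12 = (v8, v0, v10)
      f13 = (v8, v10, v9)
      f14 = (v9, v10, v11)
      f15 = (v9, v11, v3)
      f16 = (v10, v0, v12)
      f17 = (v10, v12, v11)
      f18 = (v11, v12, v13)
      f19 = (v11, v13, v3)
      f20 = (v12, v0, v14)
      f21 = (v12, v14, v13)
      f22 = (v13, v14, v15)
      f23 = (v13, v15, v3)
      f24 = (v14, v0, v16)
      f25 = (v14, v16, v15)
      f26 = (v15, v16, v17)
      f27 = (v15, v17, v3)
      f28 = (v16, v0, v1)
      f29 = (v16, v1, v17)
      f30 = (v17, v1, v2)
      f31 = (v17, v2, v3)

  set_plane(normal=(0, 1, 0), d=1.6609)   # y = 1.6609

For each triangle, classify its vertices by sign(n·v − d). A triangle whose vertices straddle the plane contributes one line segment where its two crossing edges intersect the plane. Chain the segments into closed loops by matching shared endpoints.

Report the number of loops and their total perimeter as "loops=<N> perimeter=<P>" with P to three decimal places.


loops=1 perimeter=9.370

Straddling triangles (8 of 32):
  (v4,v0,v6) [--+] → (0, 1.6609, -1.48108)–(1.09174, 1.6609, -1.22)  len=1.1225
  (v4,v6,v5) [-+-] → (1.09174, 1.6609, -1.22)–(1.09174, 1.6609, 0.562789)  len=1.7828
  (v5,v6,v7) [-++] → (1.09174, 1.6609, 0.562789)–(1.09174, 1.6609, 1.22)  len=0.6572
  (v5,v7,v3) [-+-] → (1.09174, 1.6609, 1.22)–(0, 1.6609, 1.48108)  len=1.1225
  (v6,v0,v8) [+--] → (0, 1.6609, -1.48108)–(-1.09174, 1.6609, -1.22)  len=1.1225
  (v6,v8,v7) [+-+] → (-1.09174, 1.6609, -1.22)–(-1.09174, 1.6609, -0.562789)  len=0.6572
  (v7,v8,v9) [+--] → (-1.09174, 1.6609, -0.562789)–(-1.09174, 1.6609, 1.22)  len=1.7828
  (v7,v9,v3) [+--] → (-1.09174, 1.6609, 1.22)–(0, 1.6609, 1.48108)  len=1.1225

Chained into 1 loop(s):
  loop 1: 8 segments, perimeter = 9.3701
Total perimeter = 9.370


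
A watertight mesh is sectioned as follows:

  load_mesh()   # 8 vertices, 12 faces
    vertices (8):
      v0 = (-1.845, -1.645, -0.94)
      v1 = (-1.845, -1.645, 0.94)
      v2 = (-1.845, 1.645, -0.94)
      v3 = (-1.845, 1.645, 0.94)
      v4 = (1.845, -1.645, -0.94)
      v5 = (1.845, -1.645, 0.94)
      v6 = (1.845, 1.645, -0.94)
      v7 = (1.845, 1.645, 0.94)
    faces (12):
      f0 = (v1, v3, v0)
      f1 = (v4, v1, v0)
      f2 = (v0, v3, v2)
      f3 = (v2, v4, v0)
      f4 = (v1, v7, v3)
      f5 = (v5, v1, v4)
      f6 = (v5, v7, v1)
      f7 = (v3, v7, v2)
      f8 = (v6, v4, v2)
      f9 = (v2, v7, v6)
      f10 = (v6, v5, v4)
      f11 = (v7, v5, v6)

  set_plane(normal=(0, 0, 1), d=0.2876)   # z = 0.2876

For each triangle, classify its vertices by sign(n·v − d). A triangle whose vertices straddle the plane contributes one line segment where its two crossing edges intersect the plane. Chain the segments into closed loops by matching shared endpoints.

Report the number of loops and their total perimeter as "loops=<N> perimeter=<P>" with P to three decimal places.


Straddling triangles (8 of 12):
  (v1,v3,v0) [++-] → (-1.845, 0.5033, 0.2876)–(-1.845, -1.645, 0.2876)  len=2.1483
  (v4,v1,v0) [-+-] → (-0.564491, -1.645, 0.2876)–(-1.845, -1.645, 0.2876)  len=1.2805
  (v0,v3,v2) [-+-] → (-1.845, 0.5033, 0.2876)–(-1.845, 1.645, 0.2876)  len=1.1417
  (v5,v1,v4) [++-] → (-0.564491, -1.645, 0.2876)–(1.845, -1.645, 0.2876)  len=2.4095
  (v3,v7,v2) [++-] → (0.564491, 1.645, 0.2876)–(-1.845, 1.645, 0.2876)  len=2.4095
  (v2,v7,v6) [-+-] → (0.564491, 1.645, 0.2876)–(1.845, 1.645, 0.2876)  len=1.2805
  (v6,v5,v4) [-+-] → (1.845, -0.5033, 0.2876)–(1.845, -1.645, 0.2876)  len=1.1417
  (v7,v5,v6) [++-] → (1.845, -0.5033, 0.2876)–(1.845, 1.645, 0.2876)  len=2.1483

Chained into 1 loop(s):
  loop 1: 8 segments, perimeter = 13.9600
Total perimeter = 13.960

loops=1 perimeter=13.960


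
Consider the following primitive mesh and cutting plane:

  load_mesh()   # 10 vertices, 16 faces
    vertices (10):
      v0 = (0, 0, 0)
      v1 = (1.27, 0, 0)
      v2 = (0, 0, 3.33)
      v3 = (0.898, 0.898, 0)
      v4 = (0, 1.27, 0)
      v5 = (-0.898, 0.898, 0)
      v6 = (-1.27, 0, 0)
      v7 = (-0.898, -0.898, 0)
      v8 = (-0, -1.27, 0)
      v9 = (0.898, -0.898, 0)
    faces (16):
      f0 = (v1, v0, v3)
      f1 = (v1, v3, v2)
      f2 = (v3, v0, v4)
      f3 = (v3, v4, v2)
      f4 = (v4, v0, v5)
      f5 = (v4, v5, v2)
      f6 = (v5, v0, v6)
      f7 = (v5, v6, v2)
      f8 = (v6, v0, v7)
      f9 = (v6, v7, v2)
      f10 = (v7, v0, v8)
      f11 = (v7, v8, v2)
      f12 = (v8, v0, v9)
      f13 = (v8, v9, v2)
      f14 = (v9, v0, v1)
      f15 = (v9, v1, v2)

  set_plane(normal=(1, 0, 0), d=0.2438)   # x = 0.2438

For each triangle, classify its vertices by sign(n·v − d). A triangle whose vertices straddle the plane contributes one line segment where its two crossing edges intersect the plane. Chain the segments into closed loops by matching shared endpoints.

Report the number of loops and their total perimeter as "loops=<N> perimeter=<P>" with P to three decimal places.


Straddling triangles (8 of 16):
  (v1,v0,v3) [+-+] → (0.2438, 0, 0)–(0.2438, 0.2438, 0)  len=0.2438
  (v1,v3,v2) [++-] → (0.2438, 0.2438, 2.42593)–(0.2438, 0, 2.69074)  len=0.3600
  (v3,v0,v4) [+--] → (0.2438, 0.2438, 0)–(0.2438, 1.169, 0)  len=0.9252
  (v3,v4,v2) [+--] → (0.2438, 1.169, 0)–(0.2438, 0.2438, 2.42593)  len=2.5964
  (v8,v0,v9) [--+] → (0.2438, -0.2438, 0)–(0.2438, -1.169, 0)  len=0.9252
  (v8,v9,v2) [-+-] → (0.2438, -1.169, 0)–(0.2438, -0.2438, 2.42593)  len=2.5964
  (v9,v0,v1) [+-+] → (0.2438, -0.2438, 0)–(0.2438, 0, 0)  len=0.2438
  (v9,v1,v2) [++-] → (0.2438, 0, 2.69074)–(0.2438, -0.2438, 2.42593)  len=0.3600

Chained into 1 loop(s):
  loop 1: 8 segments, perimeter = 8.2507
Total perimeter = 8.251

loops=1 perimeter=8.251


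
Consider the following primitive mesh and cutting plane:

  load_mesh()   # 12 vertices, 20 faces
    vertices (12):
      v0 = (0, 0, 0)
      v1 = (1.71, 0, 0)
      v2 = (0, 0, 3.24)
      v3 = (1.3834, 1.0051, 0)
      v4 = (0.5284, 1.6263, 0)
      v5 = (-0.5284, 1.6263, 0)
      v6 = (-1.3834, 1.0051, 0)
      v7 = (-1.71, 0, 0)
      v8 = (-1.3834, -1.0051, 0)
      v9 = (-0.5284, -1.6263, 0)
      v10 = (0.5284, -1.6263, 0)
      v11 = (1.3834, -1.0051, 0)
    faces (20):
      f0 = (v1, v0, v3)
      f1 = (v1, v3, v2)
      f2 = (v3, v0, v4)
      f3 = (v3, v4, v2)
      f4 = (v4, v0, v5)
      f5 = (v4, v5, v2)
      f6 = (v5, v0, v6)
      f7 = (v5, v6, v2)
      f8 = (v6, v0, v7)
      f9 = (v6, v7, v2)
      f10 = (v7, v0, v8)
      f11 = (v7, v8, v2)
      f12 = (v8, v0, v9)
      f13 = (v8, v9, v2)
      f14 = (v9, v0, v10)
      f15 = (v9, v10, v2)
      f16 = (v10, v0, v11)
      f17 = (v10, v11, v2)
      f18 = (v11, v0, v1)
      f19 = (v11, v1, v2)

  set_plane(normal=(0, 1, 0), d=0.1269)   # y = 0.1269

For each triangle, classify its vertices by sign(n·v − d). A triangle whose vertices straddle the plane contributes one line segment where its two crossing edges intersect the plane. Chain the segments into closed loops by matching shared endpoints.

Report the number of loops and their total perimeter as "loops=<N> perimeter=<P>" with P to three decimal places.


loops=1 perimeter=10.233

Straddling triangles (10 of 20):
  (v1,v0,v3) [--+] → (0.174663, 0.1269, 0)–(1.66876, 0.1269, 0)  len=1.4941
  (v1,v3,v2) [-+-] → (1.66876, 0.1269, 0)–(0.174663, 0.1269, 2.83093)  len=3.2010
  (v3,v0,v4) [+-+] → (0.174663, 0.1269, 0)–(0.041231, 0.1269, 0)  len=0.1334
  (v3,v4,v2) [++-] → (0.041231, 0.1269, 2.98718)–(0.174663, 0.1269, 2.83093)  len=0.2055
  (v4,v0,v5) [+-+] → (0.041231, 0.1269, 0)–(-0.041231, 0.1269, 0)  len=0.0825
  (v4,v5,v2) [++-] → (-0.041231, 0.1269, 2.98718)–(0.041231, 0.1269, 2.98718)  len=0.0825
  (v5,v0,v6) [+-+] → (-0.041231, 0.1269, 0)–(-0.174663, 0.1269, 0)  len=0.1334
  (v5,v6,v2) [++-] → (-0.174663, 0.1269, 2.83093)–(-0.041231, 0.1269, 2.98718)  len=0.2055
  (v6,v0,v7) [+--] → (-0.174663, 0.1269, 0)–(-1.66876, 0.1269, 0)  len=1.4941
  (v6,v7,v2) [+--] → (-1.66876, 0.1269, 0)–(-0.174663, 0.1269, 2.83093)  len=3.2010

Chained into 1 loop(s):
  loop 1: 10 segments, perimeter = 10.2330
Total perimeter = 10.233


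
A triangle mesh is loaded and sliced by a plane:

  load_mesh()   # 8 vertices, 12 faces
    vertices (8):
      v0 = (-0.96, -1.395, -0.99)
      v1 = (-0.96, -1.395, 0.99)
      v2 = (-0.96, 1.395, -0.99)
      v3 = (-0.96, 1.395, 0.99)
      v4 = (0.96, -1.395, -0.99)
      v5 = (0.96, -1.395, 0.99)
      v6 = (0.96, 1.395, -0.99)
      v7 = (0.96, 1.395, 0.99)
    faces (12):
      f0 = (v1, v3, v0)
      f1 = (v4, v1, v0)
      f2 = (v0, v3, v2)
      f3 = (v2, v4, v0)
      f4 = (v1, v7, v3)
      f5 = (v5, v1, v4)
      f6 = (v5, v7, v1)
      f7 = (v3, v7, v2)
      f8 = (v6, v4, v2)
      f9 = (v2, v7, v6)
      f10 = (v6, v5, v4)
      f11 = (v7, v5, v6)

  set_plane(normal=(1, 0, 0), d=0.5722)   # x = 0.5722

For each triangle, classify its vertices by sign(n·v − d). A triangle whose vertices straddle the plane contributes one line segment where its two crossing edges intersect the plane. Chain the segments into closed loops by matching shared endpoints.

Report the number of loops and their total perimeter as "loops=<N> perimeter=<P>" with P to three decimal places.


Straddling triangles (8 of 12):
  (v4,v1,v0) [+--] → (0.5722, -1.395, -0.590081)–(0.5722, -1.395, -0.99)  len=0.3999
  (v2,v4,v0) [-+-] → (0.5722, -0.831478, -0.99)–(0.5722, -1.395, -0.99)  len=0.5635
  (v1,v7,v3) [-+-] → (0.5722, 0.831478, 0.99)–(0.5722, 1.395, 0.99)  len=0.5635
  (v5,v1,v4) [+-+] → (0.5722, -1.395, 0.99)–(0.5722, -1.395, -0.590081)  len=1.5801
  (v5,v7,v1) [++-] → (0.5722, 0.831478, 0.99)–(0.5722, -1.395, 0.99)  len=2.2265
  (v3,v7,v2) [-+-] → (0.5722, 1.395, 0.99)–(0.5722, 1.395, 0.590081)  len=0.3999
  (v6,v4,v2) [++-] → (0.5722, -0.831478, -0.99)–(0.5722, 1.395, -0.99)  len=2.2265
  (v2,v7,v6) [-++] → (0.5722, 1.395, 0.590081)–(0.5722, 1.395, -0.99)  len=1.5801

Chained into 1 loop(s):
  loop 1: 8 segments, perimeter = 9.5400
Total perimeter = 9.540

loops=1 perimeter=9.540


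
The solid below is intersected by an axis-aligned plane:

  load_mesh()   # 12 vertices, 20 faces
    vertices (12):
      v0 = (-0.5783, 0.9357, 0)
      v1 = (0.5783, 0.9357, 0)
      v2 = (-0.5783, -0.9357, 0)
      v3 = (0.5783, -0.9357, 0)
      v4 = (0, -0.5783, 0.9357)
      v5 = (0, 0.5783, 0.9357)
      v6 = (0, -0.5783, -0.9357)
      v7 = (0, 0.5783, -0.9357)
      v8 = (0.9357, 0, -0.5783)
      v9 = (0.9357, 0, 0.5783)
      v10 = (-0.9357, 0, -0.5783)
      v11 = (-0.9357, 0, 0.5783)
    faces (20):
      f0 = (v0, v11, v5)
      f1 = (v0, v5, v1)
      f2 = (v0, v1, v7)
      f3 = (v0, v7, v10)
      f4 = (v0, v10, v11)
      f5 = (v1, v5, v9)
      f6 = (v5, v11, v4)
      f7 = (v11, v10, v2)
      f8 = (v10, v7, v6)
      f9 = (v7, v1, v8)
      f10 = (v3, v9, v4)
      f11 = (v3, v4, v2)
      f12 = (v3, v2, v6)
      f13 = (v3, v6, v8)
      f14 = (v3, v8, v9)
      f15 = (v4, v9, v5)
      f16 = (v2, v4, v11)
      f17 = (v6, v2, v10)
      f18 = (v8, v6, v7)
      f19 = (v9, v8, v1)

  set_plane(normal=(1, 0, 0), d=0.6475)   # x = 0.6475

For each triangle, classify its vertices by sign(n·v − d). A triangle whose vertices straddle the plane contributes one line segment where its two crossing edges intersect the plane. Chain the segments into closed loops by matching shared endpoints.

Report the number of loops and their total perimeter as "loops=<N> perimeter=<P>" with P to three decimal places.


Straddling triangles (8 of 20):
  (v1,v5,v9) [--+] → (0.6475, 0.178119, 0.688381)–(0.6475, 0.754529, 0.111971)  len=0.8152
  (v7,v1,v8) [--+] → (0.6475, 0.754529, -0.111971)–(0.6475, 0.178119, -0.688381)  len=0.8152
  (v3,v9,v4) [-+-] → (0.6475, -0.754529, 0.111971)–(0.6475, -0.178119, 0.688381)  len=0.8152
  (v3,v6,v8) [--+] → (0.6475, -0.178119, -0.688381)–(0.6475, -0.754529, -0.111971)  len=0.8152
  (v3,v8,v9) [-++] → (0.6475, -0.754529, -0.111971)–(0.6475, -0.754529, 0.111971)  len=0.2239
  (v4,v9,v5) [-+-] → (0.6475, -0.178119, 0.688381)–(0.6475, 0.178119, 0.688381)  len=0.3562
  (v8,v6,v7) [+--] → (0.6475, -0.178119, -0.688381)–(0.6475, 0.178119, -0.688381)  len=0.3562
  (v9,v8,v1) [++-] → (0.6475, 0.754529, -0.111971)–(0.6475, 0.754529, 0.111971)  len=0.2239

Chained into 1 loop(s):
  loop 1: 8 segments, perimeter = 4.4210
Total perimeter = 4.421

loops=1 perimeter=4.421


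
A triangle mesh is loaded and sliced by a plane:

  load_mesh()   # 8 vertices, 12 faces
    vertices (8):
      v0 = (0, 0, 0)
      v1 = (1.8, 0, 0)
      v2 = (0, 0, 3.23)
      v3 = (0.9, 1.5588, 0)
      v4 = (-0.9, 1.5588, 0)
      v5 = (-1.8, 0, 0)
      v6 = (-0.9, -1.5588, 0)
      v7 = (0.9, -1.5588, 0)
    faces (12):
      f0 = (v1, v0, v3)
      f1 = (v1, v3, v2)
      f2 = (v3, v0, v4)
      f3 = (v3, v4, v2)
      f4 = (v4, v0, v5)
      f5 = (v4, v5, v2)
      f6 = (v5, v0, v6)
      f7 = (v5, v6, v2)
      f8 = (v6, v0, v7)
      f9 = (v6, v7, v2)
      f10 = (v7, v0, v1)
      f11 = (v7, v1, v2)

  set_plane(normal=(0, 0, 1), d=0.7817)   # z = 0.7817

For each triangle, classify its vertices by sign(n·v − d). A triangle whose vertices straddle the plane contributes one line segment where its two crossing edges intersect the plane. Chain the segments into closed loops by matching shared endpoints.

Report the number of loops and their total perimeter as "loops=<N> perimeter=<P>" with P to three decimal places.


loops=1 perimeter=8.186

Straddling triangles (6 of 12):
  (v1,v3,v2) [--+] → (0.682189, 1.18155, 0.7817)–(1.36438, 0, 0.7817)  len=1.3643
  (v3,v4,v2) [--+] → (-0.682189, 1.18155, 0.7817)–(0.682189, 1.18155, 0.7817)  len=1.3644
  (v4,v5,v2) [--+] → (-1.36438, 0, 0.7817)–(-0.682189, 1.18155, 0.7817)  len=1.3643
  (v5,v6,v2) [--+] → (-0.682189, -1.18155, 0.7817)–(-1.36438, 0, 0.7817)  len=1.3643
  (v6,v7,v2) [--+] → (0.682189, -1.18155, 0.7817)–(-0.682189, -1.18155, 0.7817)  len=1.3644
  (v7,v1,v2) [--+] → (1.36438, 0, 0.7817)–(0.682189, -1.18155, 0.7817)  len=1.3643

Chained into 1 loop(s):
  loop 1: 6 segments, perimeter = 8.1861
Total perimeter = 8.186


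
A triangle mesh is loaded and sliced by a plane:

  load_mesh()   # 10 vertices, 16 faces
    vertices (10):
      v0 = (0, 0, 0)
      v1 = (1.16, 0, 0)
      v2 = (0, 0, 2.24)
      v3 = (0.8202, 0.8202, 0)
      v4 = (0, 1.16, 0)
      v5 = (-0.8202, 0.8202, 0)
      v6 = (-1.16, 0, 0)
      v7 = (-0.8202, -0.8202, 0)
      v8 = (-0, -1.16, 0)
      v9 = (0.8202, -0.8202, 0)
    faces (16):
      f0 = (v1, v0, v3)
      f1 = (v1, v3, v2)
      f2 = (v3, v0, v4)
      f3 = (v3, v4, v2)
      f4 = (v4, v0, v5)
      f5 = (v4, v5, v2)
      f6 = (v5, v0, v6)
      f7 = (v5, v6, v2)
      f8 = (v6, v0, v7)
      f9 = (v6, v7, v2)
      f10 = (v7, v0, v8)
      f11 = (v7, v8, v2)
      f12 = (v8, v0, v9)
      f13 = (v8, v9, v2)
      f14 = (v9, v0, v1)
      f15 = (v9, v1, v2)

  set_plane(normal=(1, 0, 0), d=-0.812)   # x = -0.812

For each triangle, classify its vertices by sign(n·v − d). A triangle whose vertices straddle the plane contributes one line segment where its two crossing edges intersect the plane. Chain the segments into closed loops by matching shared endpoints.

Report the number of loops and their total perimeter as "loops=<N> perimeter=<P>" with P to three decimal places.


loops=1 perimeter=3.777

Straddling triangles (8 of 16):
  (v4,v0,v5) [++-] → (-0.812, 0.812, 0)–(-0.812, 0.823597, 0)  len=0.0116
  (v4,v5,v2) [+-+] → (-0.812, 0.823597, 0)–(-0.812, 0.812, 0.0223945)  len=0.0252
  (v5,v0,v6) [-+-] → (-0.812, 0.812, 0)–(-0.812, 0, 0)  len=0.8120
  (v5,v6,v2) [--+] → (-0.812, 0, 0.672)–(-0.812, 0.812, 0.0223945)  len=1.0399
  (v6,v0,v7) [-+-] → (-0.812, 0, 0)–(-0.812, -0.812, 0)  len=0.8120
  (v6,v7,v2) [--+] → (-0.812, -0.812, 0.0223945)–(-0.812, 0, 0.672)  len=1.0399
  (v7,v0,v8) [-++] → (-0.812, -0.812, 0)–(-0.812, -0.823597, 0)  len=0.0116
  (v7,v8,v2) [-++] → (-0.812, -0.823597, 0)–(-0.812, -0.812, 0.0223945)  len=0.0252

Chained into 1 loop(s):
  loop 1: 8 segments, perimeter = 3.7774
Total perimeter = 3.777


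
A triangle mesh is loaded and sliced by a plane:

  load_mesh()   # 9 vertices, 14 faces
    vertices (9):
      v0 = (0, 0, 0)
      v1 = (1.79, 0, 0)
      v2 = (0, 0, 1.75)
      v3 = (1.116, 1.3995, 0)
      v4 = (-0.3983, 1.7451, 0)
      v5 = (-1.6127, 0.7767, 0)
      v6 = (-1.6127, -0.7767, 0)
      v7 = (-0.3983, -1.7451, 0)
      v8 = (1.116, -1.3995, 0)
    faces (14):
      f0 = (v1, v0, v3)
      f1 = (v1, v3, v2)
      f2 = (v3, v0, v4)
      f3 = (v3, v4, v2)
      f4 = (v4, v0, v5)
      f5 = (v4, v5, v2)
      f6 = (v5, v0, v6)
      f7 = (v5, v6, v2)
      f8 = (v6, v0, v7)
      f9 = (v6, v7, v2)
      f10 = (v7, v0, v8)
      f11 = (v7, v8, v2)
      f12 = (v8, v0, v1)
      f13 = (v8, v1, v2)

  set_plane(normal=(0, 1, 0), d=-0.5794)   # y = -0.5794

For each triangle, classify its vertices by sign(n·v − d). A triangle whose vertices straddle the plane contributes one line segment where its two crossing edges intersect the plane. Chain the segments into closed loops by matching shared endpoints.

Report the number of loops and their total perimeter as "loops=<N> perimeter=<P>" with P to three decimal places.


loops=1 perimeter=7.099

Straddling triangles (8 of 14):
  (v5,v0,v6) [++-] → (-1.20304, -0.5794, 0)–(-1.6127, -0.5794, 0)  len=0.4097
  (v5,v6,v2) [+-+] → (-1.6127, -0.5794, 0)–(-1.20304, -0.5794, 0.444541)  len=0.6045
  (v6,v0,v7) [-+-] → (-1.20304, -0.5794, 0)–(-0.132242, -0.5794, 0)  len=1.0708
  (v6,v7,v2) [--+] → (-0.132242, -0.5794, 1.16897)–(-1.20304, -0.5794, 0.444541)  len=1.2928
  (v7,v0,v8) [-+-] → (-0.132242, -0.5794, 0)–(0.46203, -0.5794, 0)  len=0.5943
  (v7,v8,v2) [--+] → (0.46203, -0.5794, 1.02549)–(-0.132242, -0.5794, 1.16897)  len=0.6113
  (v8,v0,v1) [-++] → (0.46203, -0.5794, 0)–(1.51096, -0.5794, 0)  len=1.0489
  (v8,v1,v2) [-++] → (1.51096, -0.5794, 0)–(0.46203, -0.5794, 1.02549)  len=1.4669

Chained into 1 loop(s):
  loop 1: 8 segments, perimeter = 7.0993
Total perimeter = 7.099


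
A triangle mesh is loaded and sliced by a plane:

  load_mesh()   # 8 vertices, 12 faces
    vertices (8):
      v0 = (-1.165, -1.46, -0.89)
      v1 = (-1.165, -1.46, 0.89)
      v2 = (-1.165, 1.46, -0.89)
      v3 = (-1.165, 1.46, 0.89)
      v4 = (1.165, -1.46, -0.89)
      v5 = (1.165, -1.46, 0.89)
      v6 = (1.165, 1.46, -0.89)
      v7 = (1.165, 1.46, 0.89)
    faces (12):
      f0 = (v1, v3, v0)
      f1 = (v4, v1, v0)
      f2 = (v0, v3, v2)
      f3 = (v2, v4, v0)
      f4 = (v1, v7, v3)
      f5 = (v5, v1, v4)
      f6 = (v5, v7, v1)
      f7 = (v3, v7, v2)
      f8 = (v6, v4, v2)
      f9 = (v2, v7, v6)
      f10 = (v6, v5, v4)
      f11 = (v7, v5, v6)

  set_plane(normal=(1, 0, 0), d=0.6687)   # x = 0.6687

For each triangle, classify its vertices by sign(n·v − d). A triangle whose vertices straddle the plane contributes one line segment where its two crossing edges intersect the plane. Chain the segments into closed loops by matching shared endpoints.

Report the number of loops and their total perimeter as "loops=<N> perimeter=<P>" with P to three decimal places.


loops=1 perimeter=9.400

Straddling triangles (8 of 12):
  (v4,v1,v0) [+--] → (0.6687, -1.46, -0.510852)–(0.6687, -1.46, -0.89)  len=0.3791
  (v2,v4,v0) [-+-] → (0.6687, -0.838027, -0.89)–(0.6687, -1.46, -0.89)  len=0.6220
  (v1,v7,v3) [-+-] → (0.6687, 0.838027, 0.89)–(0.6687, 1.46, 0.89)  len=0.6220
  (v5,v1,v4) [+-+] → (0.6687, -1.46, 0.89)–(0.6687, -1.46, -0.510852)  len=1.4009
  (v5,v7,v1) [++-] → (0.6687, 0.838027, 0.89)–(0.6687, -1.46, 0.89)  len=2.2980
  (v3,v7,v2) [-+-] → (0.6687, 1.46, 0.89)–(0.6687, 1.46, 0.510852)  len=0.3791
  (v6,v4,v2) [++-] → (0.6687, -0.838027, -0.89)–(0.6687, 1.46, -0.89)  len=2.2980
  (v2,v7,v6) [-++] → (0.6687, 1.46, 0.510852)–(0.6687, 1.46, -0.89)  len=1.4009

Chained into 1 loop(s):
  loop 1: 8 segments, perimeter = 9.4000
Total perimeter = 9.400


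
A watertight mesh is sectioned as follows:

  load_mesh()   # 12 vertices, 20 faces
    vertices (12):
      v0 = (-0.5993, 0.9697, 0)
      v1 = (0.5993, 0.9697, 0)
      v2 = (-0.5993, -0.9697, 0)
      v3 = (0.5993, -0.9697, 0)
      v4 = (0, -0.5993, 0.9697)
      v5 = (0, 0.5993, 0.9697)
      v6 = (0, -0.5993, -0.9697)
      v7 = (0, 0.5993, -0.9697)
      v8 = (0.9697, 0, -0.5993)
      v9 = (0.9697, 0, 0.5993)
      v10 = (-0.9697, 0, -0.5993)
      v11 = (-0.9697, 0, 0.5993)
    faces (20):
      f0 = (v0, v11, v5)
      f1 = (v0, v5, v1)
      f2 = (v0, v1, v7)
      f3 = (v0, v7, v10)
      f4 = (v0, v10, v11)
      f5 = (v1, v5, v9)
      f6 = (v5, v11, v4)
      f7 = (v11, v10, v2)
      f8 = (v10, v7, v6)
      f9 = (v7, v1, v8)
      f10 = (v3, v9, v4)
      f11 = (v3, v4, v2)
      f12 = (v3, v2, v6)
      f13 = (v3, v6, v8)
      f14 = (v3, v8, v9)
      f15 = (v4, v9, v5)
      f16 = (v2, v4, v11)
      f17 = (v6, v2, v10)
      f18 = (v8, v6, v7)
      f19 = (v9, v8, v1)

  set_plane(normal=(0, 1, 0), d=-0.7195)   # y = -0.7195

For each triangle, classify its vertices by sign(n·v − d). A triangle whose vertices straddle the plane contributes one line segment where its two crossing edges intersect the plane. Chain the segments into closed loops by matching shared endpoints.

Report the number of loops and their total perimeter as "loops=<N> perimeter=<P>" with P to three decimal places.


loops=1 perimeter=4.227

Straddling triangles (8 of 20):
  (v11,v10,v2) [++-] → (-0.69487, -0.7195, -0.15463)–(-0.69487, -0.7195, 0.15463)  len=0.3093
  (v3,v9,v4) [-++] → (0.69487, -0.7195, 0.15463)–(0.194481, -0.7195, 0.655019)  len=0.7077
  (v3,v4,v2) [-+-] → (0.194481, -0.7195, 0.655019)–(-0.194481, -0.7195, 0.655019)  len=0.3890
  (v3,v2,v6) [--+] → (-0.194481, -0.7195, -0.655019)–(0.194481, -0.7195, -0.655019)  len=0.3890
  (v3,v6,v8) [-++] → (0.194481, -0.7195, -0.655019)–(0.69487, -0.7195, -0.15463)  len=0.7077
  (v3,v8,v9) [-++] → (0.69487, -0.7195, -0.15463)–(0.69487, -0.7195, 0.15463)  len=0.3093
  (v2,v4,v11) [-++] → (-0.194481, -0.7195, 0.655019)–(-0.69487, -0.7195, 0.15463)  len=0.7077
  (v6,v2,v10) [+-+] → (-0.194481, -0.7195, -0.655019)–(-0.69487, -0.7195, -0.15463)  len=0.7077

Chained into 1 loop(s):
  loop 1: 8 segments, perimeter = 4.2271
Total perimeter = 4.227
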